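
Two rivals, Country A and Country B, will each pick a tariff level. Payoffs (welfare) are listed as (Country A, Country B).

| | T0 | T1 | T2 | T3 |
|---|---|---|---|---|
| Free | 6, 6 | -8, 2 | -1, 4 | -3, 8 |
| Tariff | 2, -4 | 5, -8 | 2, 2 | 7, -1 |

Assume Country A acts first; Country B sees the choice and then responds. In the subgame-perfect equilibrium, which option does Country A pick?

Tariff

Country B best-responds to each possible Country A move:
- Free → Country B plays T3 (best of 6, 2, 4, 8); Country A gets -3.
- Tariff → Country B plays T2 (best of -4, -8, 2, -1); Country A gets 2.
Maximizing over -3, 2, Country A chooses Tariff. Subgame-perfect outcome: (Tariff, T2) with payoffs (2, 2).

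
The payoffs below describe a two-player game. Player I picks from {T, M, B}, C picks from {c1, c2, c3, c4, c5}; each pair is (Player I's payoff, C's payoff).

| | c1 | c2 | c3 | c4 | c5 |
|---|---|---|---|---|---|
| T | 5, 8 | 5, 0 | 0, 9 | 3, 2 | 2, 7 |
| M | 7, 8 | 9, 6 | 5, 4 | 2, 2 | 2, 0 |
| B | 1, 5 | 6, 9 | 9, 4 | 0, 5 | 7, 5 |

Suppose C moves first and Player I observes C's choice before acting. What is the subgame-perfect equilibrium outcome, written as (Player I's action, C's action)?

Work backward from Player I's decision.
- c1 → Player I plays M (best of 5, 7, 1); C gets 8.
- c2 → Player I plays M (best of 5, 9, 6); C gets 6.
- c3 → Player I plays B (best of 0, 5, 9); C gets 4.
- c4 → Player I plays T (best of 3, 2, 0); C gets 2.
- c5 → Player I plays B (best of 2, 2, 7); C gets 5.
Maximizing over 8, 6, 4, 2, 5, C chooses c1. Subgame-perfect outcome: (M, c1) with payoffs (7, 8).

(M, c1)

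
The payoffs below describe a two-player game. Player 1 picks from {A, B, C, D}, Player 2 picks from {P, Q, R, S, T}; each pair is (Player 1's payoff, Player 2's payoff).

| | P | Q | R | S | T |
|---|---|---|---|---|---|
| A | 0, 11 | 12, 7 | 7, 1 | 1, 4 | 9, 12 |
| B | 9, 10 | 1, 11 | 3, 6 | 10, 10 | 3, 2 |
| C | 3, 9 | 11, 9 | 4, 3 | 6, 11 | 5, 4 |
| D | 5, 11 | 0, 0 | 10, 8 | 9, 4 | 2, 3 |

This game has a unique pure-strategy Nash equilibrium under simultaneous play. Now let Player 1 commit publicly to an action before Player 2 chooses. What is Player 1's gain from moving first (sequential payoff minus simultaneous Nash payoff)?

Solve by backward induction (Player 1 leads).
- A → Player 2 plays T (best of 11, 7, 1, 4, 12); Player 1 gets 9.
- B → Player 2 plays Q (best of 10, 11, 6, 10, 2); Player 1 gets 1.
- C → Player 2 plays S (best of 9, 9, 3, 11, 4); Player 1 gets 6.
- D → Player 2 plays P (best of 11, 0, 8, 4, 3); Player 1 gets 5.
Player 1's induced payoffs are 9, 1, 6, 5, so Player 1 commits to A. Subgame-perfect outcome: (A, T) with payoffs (9, 12).
Under simultaneous play:
Player 1's best replies: P→B; Q→A; R→D; S→B; T→A.
Player 2's best replies: A→T; B→Q; C→S; D→P.
The unique mutual best reply is (A, T), giving (9, 12).
Player 1's commitment gain: 9 − 9 = 0.

0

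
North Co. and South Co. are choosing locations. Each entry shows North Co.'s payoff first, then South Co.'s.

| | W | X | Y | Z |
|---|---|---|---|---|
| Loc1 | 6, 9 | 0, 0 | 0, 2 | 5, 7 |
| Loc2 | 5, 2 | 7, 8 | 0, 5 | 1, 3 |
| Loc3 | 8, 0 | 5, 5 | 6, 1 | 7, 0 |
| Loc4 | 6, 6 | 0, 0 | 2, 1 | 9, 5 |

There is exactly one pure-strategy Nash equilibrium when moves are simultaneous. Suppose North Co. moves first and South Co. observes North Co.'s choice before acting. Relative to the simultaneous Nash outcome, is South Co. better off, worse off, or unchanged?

Backward induction with North Co. moving first.
- Loc1: South Co. compares 9, 0, 2, 7 and picks W; North Co. would get 6.
- Loc2: South Co. compares 2, 8, 5, 3 and picks X; North Co. would get 7.
- Loc3: South Co. compares 0, 5, 1, 0 and picks X; North Co. would get 5.
- Loc4: South Co. compares 6, 0, 1, 5 and picks W; North Co. would get 6.
North Co.'s induced payoffs are 6, 7, 5, 6, so North Co. commits to Loc2. Subgame-perfect outcome: (Loc2, X) with payoffs (7, 8).
For the simultaneous game, intersect best replies.
North Co.'s best replies: W→Loc3; X→Loc2; Y→Loc3; Z→Loc4.
South Co.'s best replies: Loc1→W; Loc2→X; Loc3→X; Loc4→W.
Only (Loc2, X) has each player best-responding; Nash payoffs (7, 8).
South Co. earns 8 sequentially versus 8 at the Nash outcome: unchanged.

unchanged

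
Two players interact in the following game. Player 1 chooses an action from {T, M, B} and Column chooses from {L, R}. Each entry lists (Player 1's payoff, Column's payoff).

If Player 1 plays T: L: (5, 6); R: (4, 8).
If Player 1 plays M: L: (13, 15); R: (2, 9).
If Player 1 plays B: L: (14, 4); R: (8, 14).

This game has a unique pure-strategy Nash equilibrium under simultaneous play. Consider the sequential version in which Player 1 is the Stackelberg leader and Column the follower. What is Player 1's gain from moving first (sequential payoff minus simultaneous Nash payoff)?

Work backward from Column's decision.
- T: BR = R, leader payoff 4.
- M: BR = L, leader payoff 13.
- B: BR = R, leader payoff 8.
Maximizing over 4, 13, 8, Player 1 chooses M. Subgame-perfect outcome: (M, L) with payoffs (13, 15).
Now find the simultaneous Nash equilibrium.
Player 1's best replies: L→B; R→B.
Column's best replies: T→R; M→L; B→R.
The unique mutual best reply is (B, R), giving (8, 14).
Player 1's commitment gain: 13 − 8 = 5.

5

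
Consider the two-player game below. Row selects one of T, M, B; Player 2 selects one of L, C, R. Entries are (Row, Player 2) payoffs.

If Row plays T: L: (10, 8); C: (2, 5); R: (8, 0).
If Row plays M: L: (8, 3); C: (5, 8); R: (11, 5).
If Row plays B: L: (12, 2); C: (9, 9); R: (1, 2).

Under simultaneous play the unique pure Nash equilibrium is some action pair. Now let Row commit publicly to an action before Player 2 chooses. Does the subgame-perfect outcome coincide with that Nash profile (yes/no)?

no

Player 2 best-responds to each possible Row move:
- T: BR = L, leader payoff 10.
- M: BR = C, leader payoff 5.
- B: BR = C, leader payoff 9.
Row's induced payoffs are 10, 5, 9, so Row commits to T. Subgame-perfect outcome: (T, L) with payoffs (10, 8).
Under simultaneous play:
Row's best replies: L→B; C→B; R→M.
Player 2's best replies: T→L; M→C; B→C.
Only (B, C) has each player best-responding; Nash payoffs (9, 9).
Sequential outcome (T, L) differs from the Nash profile (B, C).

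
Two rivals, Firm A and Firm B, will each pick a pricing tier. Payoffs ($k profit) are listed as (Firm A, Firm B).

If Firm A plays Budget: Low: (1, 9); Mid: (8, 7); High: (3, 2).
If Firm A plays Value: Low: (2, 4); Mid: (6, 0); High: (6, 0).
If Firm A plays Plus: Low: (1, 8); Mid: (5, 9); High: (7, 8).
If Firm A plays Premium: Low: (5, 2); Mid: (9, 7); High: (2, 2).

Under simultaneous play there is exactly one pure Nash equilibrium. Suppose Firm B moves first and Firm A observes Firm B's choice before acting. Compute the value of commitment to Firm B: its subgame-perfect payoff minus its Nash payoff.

1

Firm A best-responds to each possible Firm B move:
- Low: Firm A compares 1, 2, 1, 5 and picks Premium; Firm B would get 2.
- Mid: Firm A compares 8, 6, 5, 9 and picks Premium; Firm B would get 7.
- High: Firm A compares 3, 6, 7, 2 and picks Plus; Firm B would get 8.
Firm B's induced payoffs are 2, 7, 8, so Firm B commits to High. Subgame-perfect outcome: (Plus, High) with payoffs (7, 8).
Under simultaneous play:
Firm A's best replies: Low→Premium; Mid→Premium; High→Plus.
Firm B's best replies: Budget→Low; Value→Low; Plus→Mid; Premium→Mid.
Only (Premium, Mid) has each player best-responding; Nash payoffs (9, 7).
Firm B's commitment gain: 8 − 7 = 1.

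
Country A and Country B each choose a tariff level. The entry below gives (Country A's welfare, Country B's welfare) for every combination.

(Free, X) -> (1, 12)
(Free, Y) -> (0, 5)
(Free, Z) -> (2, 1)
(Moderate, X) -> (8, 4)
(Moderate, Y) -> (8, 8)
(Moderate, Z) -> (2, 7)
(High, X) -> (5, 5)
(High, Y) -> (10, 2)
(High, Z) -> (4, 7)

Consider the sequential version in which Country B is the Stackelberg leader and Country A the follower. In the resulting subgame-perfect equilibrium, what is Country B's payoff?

Work backward from Country A's decision.
- X: BR = Moderate, leader payoff 4.
- Y: BR = High, leader payoff 2.
- Z: BR = High, leader payoff 7.
Maximizing over 4, 2, 7, Country B chooses Z. Subgame-perfect outcome: (High, Z) with payoffs (4, 7).

7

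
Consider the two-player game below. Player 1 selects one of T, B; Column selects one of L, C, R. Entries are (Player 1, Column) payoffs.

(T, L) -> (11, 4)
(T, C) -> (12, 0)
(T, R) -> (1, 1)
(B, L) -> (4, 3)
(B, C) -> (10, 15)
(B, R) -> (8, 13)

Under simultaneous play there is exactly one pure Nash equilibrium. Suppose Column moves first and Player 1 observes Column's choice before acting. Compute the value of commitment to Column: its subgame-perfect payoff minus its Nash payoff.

9

Player 1 best-responds to each possible Column move:
- L: BR = T, leader payoff 4.
- C: BR = T, leader payoff 0.
- R: BR = B, leader payoff 13.
Column's induced payoffs are 4, 0, 13, so Column commits to R. Subgame-perfect outcome: (B, R) with payoffs (8, 13).
Now find the simultaneous Nash equilibrium.
Player 1's best replies: L→T; C→T; R→B.
Column's best replies: T→L; B→C.
The unique mutual best reply is (T, L), giving (11, 4).
Column's commitment gain: 13 − 4 = 9.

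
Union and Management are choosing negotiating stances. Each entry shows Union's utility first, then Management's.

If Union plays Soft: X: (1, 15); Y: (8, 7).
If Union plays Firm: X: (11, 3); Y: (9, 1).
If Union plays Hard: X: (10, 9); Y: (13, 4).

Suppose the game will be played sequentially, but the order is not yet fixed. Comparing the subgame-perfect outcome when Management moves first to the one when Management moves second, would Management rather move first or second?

first

If Union leads: Management's best replies are Soft→X, Firm→X, Hard→X; Union's induced payoffs 1, 11, 10; outcome (Firm, X), payoffs (11, 3).
If Management leads: Union's best replies are X→Firm, Y→Hard; Management's induced payoffs 3, 4; outcome (Hard, Y), payoffs (13, 4).
Management gets 4 moving first and 3 moving second, so Management prefers to move first.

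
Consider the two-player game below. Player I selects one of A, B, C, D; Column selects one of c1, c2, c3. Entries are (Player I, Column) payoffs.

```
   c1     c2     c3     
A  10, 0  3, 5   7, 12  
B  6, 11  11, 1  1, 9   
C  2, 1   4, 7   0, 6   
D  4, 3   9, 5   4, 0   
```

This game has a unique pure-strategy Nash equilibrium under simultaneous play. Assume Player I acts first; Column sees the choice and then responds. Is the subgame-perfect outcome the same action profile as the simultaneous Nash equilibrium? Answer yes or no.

Work backward from Column's decision.
- A: Column compares 0, 5, 12 and picks c3; Player I would get 7.
- B: Column compares 11, 1, 9 and picks c1; Player I would get 6.
- C: Column compares 1, 7, 6 and picks c2; Player I would get 4.
- D: Column compares 3, 5, 0 and picks c2; Player I would get 9.
Among 7, 6, 4, 9, the best is 9 at D. Subgame-perfect outcome: (D, c2) with payoffs (9, 5).
Now find the simultaneous Nash equilibrium.
Player I's best replies: c1→A; c2→B; c3→A.
Column's best replies: A→c3; B→c1; C→c2; D→c2.
Only (A, c3) has each player best-responding; Nash payoffs (7, 12).
Sequential outcome (D, c2) differs from the Nash profile (A, c3).

no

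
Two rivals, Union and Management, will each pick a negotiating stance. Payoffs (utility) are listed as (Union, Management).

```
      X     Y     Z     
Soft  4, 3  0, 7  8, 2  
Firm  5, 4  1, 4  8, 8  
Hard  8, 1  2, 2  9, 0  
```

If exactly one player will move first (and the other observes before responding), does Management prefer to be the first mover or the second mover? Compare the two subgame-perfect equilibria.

If Union leads: Management's best replies are Soft→Y, Firm→Z, Hard→Y; Union's induced payoffs 0, 8, 2; outcome (Firm, Z), payoffs (8, 8).
If Management leads: Union's best replies are X→Hard, Y→Hard, Z→Hard; Management's induced payoffs 1, 2, 0; outcome (Hard, Y), payoffs (2, 2).
Management gets 2 moving first and 8 moving second, so Management prefers to move second.

second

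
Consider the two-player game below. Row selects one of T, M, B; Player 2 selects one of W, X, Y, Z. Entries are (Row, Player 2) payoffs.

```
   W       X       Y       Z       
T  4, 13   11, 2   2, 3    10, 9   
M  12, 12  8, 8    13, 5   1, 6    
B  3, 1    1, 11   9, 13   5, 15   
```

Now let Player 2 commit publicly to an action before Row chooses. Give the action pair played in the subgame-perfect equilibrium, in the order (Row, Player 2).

Row best-responds to each possible Player 2 move:
- W: BR = M, leader payoff 12.
- X: BR = T, leader payoff 2.
- Y: BR = M, leader payoff 5.
- Z: BR = T, leader payoff 9.
Among 12, 2, 5, 9, the best is 12 at W. Subgame-perfect outcome: (M, W) with payoffs (12, 12).

(M, W)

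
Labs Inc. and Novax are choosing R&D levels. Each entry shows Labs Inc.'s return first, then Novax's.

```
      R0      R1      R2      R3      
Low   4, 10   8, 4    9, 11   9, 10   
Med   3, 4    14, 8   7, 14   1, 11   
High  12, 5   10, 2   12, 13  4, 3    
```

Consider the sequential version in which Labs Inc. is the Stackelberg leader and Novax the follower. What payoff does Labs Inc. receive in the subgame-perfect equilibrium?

12

Solve by backward induction (Labs Inc. leads).
- Low: BR = R2, leader payoff 9.
- Med: BR = R2, leader payoff 7.
- High: BR = R2, leader payoff 12.
Maximizing over 9, 7, 12, Labs Inc. chooses High. Subgame-perfect outcome: (High, R2) with payoffs (12, 13).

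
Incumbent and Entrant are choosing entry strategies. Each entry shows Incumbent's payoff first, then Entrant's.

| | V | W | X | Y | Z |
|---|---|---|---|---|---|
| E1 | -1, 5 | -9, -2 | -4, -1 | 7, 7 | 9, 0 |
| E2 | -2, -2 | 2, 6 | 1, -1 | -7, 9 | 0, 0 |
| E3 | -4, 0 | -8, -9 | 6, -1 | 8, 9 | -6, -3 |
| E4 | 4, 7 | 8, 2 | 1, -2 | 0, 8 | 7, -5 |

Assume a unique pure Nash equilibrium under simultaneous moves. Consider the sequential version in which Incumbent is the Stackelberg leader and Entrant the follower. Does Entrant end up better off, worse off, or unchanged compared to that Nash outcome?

Solve by backward induction (Incumbent leads).
- E1: Entrant compares 5, -2, -1, 7, 0 and picks Y; Incumbent would get 7.
- E2: Entrant compares -2, 6, -1, 9, 0 and picks Y; Incumbent would get -7.
- E3: Entrant compares 0, -9, -1, 9, -3 and picks Y; Incumbent would get 8.
- E4: Entrant compares 7, 2, -2, 8, -5 and picks Y; Incumbent would get 0.
Maximizing over 7, -7, 8, 0, Incumbent chooses E3. Subgame-perfect outcome: (E3, Y) with payoffs (8, 9).
Now find the simultaneous Nash equilibrium.
Incumbent's best replies: V→E4; W→E4; X→E3; Y→E3; Z→E1.
Entrant's best replies: E1→Y; E2→Y; E3→Y; E4→Y.
The unique mutual best reply is (E3, Y), giving (8, 9).
Entrant earns 9 sequentially versus 9 at the Nash outcome: unchanged.

unchanged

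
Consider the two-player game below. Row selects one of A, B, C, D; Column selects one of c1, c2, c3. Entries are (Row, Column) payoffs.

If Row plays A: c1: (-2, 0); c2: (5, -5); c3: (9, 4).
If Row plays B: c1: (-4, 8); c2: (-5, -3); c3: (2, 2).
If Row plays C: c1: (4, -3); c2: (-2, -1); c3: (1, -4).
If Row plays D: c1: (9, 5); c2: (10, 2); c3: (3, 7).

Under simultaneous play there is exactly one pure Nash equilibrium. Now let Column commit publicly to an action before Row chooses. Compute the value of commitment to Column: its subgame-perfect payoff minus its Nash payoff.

Work backward from Row's decision.
- c1: BR = D, leader payoff 5.
- c2: BR = D, leader payoff 2.
- c3: BR = A, leader payoff 4.
Maximizing over 5, 2, 4, Column chooses c1. Subgame-perfect outcome: (D, c1) with payoffs (9, 5).
Under simultaneous play:
Row's best replies: c1→D; c2→D; c3→A.
Column's best replies: A→c3; B→c1; C→c2; D→c3.
Only (A, c3) has each player best-responding; Nash payoffs (9, 4).
Column's commitment gain: 5 − 4 = 1.

1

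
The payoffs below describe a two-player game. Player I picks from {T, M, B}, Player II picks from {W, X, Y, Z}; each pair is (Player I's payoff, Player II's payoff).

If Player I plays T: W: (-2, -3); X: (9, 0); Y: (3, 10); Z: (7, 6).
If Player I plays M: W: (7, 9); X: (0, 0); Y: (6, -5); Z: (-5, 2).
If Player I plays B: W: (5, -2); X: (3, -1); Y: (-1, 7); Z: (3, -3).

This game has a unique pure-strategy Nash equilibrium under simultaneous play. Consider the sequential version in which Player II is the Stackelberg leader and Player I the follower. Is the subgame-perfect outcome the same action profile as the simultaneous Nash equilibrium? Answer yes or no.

Player I best-responds to each possible Player II move:
- W: Player I compares -2, 7, 5 and picks M; Player II would get 9.
- X: Player I compares 9, 0, 3 and picks T; Player II would get 0.
- Y: Player I compares 3, 6, -1 and picks M; Player II would get -5.
- Z: Player I compares 7, -5, 3 and picks T; Player II would get 6.
Player II's induced payoffs are 9, 0, -5, 6, so Player II commits to W. Subgame-perfect outcome: (M, W) with payoffs (7, 9).
For the simultaneous game, intersect best replies.
Player I's best replies: W→M; X→T; Y→M; Z→T.
Player II's best replies: T→Y; M→W; B→Y.
Only (M, W) has each player best-responding; Nash payoffs (7, 9).
Sequential outcome (M, W) coincides with the Nash profile (M, W).

yes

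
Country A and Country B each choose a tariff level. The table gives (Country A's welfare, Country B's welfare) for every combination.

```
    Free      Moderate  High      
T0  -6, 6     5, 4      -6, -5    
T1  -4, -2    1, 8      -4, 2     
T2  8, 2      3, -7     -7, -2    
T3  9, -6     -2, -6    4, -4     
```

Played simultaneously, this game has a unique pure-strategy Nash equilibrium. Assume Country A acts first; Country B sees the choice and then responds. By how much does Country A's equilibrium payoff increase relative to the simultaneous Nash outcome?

Country B best-responds to each possible Country A move:
- T0: Country B compares 6, 4, -5 and picks Free; Country A would get -6.
- T1: Country B compares -2, 8, 2 and picks Moderate; Country A would get 1.
- T2: Country B compares 2, -7, -2 and picks Free; Country A would get 8.
- T3: Country B compares -6, -6, -4 and picks High; Country A would get 4.
Maximizing over -6, 1, 8, 4, Country A chooses T2. Subgame-perfect outcome: (T2, Free) with payoffs (8, 2).
For the simultaneous game, intersect best replies.
Country A's best replies: Free→T3; Moderate→T0; High→T3.
Country B's best replies: T0→Free; T1→Moderate; T2→Free; T3→High.
Only (T3, High) has each player best-responding; Nash payoffs (4, -4).
Country A's commitment gain: 8 − 4 = 4.

4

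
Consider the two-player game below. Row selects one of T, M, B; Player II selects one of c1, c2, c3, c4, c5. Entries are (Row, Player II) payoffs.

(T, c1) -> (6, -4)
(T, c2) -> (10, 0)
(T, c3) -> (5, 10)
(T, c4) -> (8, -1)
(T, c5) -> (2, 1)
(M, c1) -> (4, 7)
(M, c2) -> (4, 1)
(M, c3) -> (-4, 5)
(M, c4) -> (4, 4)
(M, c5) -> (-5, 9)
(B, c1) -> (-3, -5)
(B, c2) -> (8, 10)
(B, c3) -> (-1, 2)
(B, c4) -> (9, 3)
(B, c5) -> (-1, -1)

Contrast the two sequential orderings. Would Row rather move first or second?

first

If Row leads: Player II's best replies are T→c3, M→c5, B→c2; Row's induced payoffs 5, -5, 8; outcome (B, c2), payoffs (8, 10).
If Player II leads: Row's best replies are c1→T, c2→T, c3→T, c4→B, c5→T; Player II's induced payoffs -4, 0, 10, 3, 1; outcome (T, c3), payoffs (5, 10).
Row gets 8 moving first and 5 moving second, so Row prefers to move first.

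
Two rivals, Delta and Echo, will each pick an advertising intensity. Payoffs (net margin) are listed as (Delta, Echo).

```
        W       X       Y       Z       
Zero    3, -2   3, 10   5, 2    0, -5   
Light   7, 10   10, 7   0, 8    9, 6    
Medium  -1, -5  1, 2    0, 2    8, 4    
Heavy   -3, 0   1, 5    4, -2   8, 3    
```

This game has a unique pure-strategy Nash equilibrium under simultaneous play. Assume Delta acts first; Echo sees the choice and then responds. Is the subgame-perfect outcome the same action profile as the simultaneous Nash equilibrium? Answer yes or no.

no

Work backward from Echo's decision.
- Zero: BR = X, leader payoff 3.
- Light: BR = W, leader payoff 7.
- Medium: BR = Z, leader payoff 8.
- Heavy: BR = X, leader payoff 1.
Maximizing over 3, 7, 8, 1, Delta chooses Medium. Subgame-perfect outcome: (Medium, Z) with payoffs (8, 4).
Under simultaneous play:
Delta's best replies: W→Light; X→Light; Y→Zero; Z→Light.
Echo's best replies: Zero→X; Light→W; Medium→Z; Heavy→X.
The unique mutual best reply is (Light, W), giving (7, 10).
Sequential outcome (Medium, Z) differs from the Nash profile (Light, W).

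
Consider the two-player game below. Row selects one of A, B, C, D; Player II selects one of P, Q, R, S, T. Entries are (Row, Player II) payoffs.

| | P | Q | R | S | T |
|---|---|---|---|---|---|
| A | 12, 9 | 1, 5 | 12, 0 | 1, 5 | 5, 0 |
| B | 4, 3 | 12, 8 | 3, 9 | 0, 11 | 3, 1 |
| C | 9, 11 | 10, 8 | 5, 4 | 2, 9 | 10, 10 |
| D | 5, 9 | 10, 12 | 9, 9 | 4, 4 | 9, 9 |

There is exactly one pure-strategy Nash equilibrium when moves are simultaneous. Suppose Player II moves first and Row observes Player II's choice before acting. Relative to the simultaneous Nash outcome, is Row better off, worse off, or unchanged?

worse off

Work backward from Row's decision.
- P → Row plays A (best of 12, 4, 9, 5); Player II gets 9.
- Q → Row plays B (best of 1, 12, 10, 10); Player II gets 8.
- R → Row plays A (best of 12, 3, 5, 9); Player II gets 0.
- S → Row plays D (best of 1, 0, 2, 4); Player II gets 4.
- T → Row plays C (best of 5, 3, 10, 9); Player II gets 10.
Maximizing over 9, 8, 0, 4, 10, Player II chooses T. Subgame-perfect outcome: (C, T) with payoffs (10, 10).
For the simultaneous game, intersect best replies.
Row's best replies: P→A; Q→B; R→A; S→D; T→C.
Player II's best replies: A→P; B→S; C→P; D→Q.
Only (A, P) has each player best-responding; Nash payoffs (12, 9).
Row earns 10 sequentially versus 12 at the Nash outcome: worse off.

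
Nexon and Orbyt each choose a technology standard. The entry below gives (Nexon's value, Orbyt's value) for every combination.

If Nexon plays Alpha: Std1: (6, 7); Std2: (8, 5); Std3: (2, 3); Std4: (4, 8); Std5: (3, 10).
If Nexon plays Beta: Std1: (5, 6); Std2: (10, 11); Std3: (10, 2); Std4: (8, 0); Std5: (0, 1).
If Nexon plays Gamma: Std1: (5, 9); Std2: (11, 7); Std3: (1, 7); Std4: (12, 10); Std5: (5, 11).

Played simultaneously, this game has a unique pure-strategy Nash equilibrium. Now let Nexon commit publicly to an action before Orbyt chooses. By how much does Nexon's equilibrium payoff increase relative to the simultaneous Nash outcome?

Work backward from Orbyt's decision.
- Alpha → Orbyt plays Std5 (best of 7, 5, 3, 8, 10); Nexon gets 3.
- Beta → Orbyt plays Std2 (best of 6, 11, 2, 0, 1); Nexon gets 10.
- Gamma → Orbyt plays Std5 (best of 9, 7, 7, 10, 11); Nexon gets 5.
Nexon's induced payoffs are 3, 10, 5, so Nexon commits to Beta. Subgame-perfect outcome: (Beta, Std2) with payoffs (10, 11).
For the simultaneous game, intersect best replies.
Nexon's best replies: Std1→Alpha; Std2→Gamma; Std3→Beta; Std4→Gamma; Std5→Gamma.
Orbyt's best replies: Alpha→Std5; Beta→Std2; Gamma→Std5.
The unique mutual best reply is (Gamma, Std5), giving (5, 11).
Nexon's commitment gain: 10 − 5 = 5.

5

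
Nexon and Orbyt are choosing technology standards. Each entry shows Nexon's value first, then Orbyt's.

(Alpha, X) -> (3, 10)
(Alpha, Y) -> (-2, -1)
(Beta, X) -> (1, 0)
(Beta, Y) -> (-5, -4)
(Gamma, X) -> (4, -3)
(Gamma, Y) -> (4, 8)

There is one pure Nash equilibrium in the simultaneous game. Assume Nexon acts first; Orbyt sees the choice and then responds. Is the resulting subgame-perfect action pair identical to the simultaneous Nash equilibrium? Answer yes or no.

yes

Orbyt best-responds to each possible Nexon move:
- Alpha → Orbyt plays X (best of 10, -1); Nexon gets 3.
- Beta → Orbyt plays X (best of 0, -4); Nexon gets 1.
- Gamma → Orbyt plays Y (best of -3, 8); Nexon gets 4.
Among 3, 1, 4, the best is 4 at Gamma. Subgame-perfect outcome: (Gamma, Y) with payoffs (4, 8).
Under simultaneous play:
Nexon's best replies: X→Gamma; Y→Gamma.
Orbyt's best replies: Alpha→X; Beta→X; Gamma→Y.
Only (Gamma, Y) has each player best-responding; Nash payoffs (4, 8).
Sequential outcome (Gamma, Y) coincides with the Nash profile (Gamma, Y).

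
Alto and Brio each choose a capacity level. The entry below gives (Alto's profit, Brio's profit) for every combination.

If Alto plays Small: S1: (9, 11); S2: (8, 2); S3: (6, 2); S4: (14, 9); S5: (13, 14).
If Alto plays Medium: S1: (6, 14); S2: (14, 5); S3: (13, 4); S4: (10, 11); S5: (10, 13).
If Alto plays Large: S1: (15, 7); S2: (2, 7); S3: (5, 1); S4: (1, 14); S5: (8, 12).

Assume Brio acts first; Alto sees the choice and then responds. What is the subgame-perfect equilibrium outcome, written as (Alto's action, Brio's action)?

Solve by backward induction (Brio leads).
- S1 → Alto plays Large (best of 9, 6, 15); Brio gets 7.
- S2 → Alto plays Medium (best of 8, 14, 2); Brio gets 5.
- S3 → Alto plays Medium (best of 6, 13, 5); Brio gets 4.
- S4 → Alto plays Small (best of 14, 10, 1); Brio gets 9.
- S5 → Alto plays Small (best of 13, 10, 8); Brio gets 14.
Brio's induced payoffs are 7, 5, 4, 9, 14, so Brio commits to S5. Subgame-perfect outcome: (Small, S5) with payoffs (13, 14).

(Small, S5)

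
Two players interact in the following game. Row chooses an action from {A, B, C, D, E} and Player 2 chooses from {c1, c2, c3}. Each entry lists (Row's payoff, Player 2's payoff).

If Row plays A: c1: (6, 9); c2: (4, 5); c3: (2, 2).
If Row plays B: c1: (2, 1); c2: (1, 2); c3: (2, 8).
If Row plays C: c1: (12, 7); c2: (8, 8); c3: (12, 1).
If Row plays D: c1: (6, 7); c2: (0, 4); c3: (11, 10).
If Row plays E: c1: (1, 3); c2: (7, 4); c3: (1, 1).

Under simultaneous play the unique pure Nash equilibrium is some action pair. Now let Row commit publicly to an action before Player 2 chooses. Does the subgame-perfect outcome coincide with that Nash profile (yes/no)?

no

Work backward from Player 2's decision.
- A: Player 2 compares 9, 5, 2 and picks c1; Row would get 6.
- B: Player 2 compares 1, 2, 8 and picks c3; Row would get 2.
- C: Player 2 compares 7, 8, 1 and picks c2; Row would get 8.
- D: Player 2 compares 7, 4, 10 and picks c3; Row would get 11.
- E: Player 2 compares 3, 4, 1 and picks c2; Row would get 7.
Among 6, 2, 8, 11, 7, the best is 11 at D. Subgame-perfect outcome: (D, c3) with payoffs (11, 10).
Under simultaneous play:
Row's best replies: c1→C; c2→C; c3→C.
Player 2's best replies: A→c1; B→c3; C→c2; D→c3; E→c2.
The unique mutual best reply is (C, c2), giving (8, 8).
Sequential outcome (D, c3) differs from the Nash profile (C, c2).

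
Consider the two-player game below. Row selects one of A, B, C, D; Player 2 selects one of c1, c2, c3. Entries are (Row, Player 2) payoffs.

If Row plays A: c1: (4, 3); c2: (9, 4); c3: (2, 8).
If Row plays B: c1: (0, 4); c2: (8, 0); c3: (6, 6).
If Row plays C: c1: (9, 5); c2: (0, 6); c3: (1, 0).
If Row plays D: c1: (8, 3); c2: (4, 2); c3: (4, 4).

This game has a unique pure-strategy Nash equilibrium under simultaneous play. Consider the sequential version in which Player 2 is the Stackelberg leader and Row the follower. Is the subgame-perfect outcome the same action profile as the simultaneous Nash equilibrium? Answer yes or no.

Row best-responds to each possible Player 2 move:
- c1 → Row plays C (best of 4, 0, 9, 8); Player 2 gets 5.
- c2 → Row plays A (best of 9, 8, 0, 4); Player 2 gets 4.
- c3 → Row plays B (best of 2, 6, 1, 4); Player 2 gets 6.
Maximizing over 5, 4, 6, Player 2 chooses c3. Subgame-perfect outcome: (B, c3) with payoffs (6, 6).
For the simultaneous game, intersect best replies.
Row's best replies: c1→C; c2→A; c3→B.
Player 2's best replies: A→c3; B→c3; C→c2; D→c3.
The unique mutual best reply is (B, c3), giving (6, 6).
Sequential outcome (B, c3) coincides with the Nash profile (B, c3).

yes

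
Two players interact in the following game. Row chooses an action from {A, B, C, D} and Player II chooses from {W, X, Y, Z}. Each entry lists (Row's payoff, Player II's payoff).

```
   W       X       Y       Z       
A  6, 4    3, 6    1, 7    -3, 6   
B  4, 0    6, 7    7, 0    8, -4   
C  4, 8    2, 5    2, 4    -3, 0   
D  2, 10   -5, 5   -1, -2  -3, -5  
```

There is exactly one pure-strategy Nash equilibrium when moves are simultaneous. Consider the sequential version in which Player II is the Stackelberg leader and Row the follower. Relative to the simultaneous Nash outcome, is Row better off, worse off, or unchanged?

unchanged

Solve by backward induction (Player II leads).
- W: BR = A, leader payoff 4.
- X: BR = B, leader payoff 7.
- Y: BR = B, leader payoff 0.
- Z: BR = B, leader payoff -4.
Among 4, 7, 0, -4, the best is 7 at X. Subgame-perfect outcome: (B, X) with payoffs (6, 7).
Under simultaneous play:
Row's best replies: W→A; X→B; Y→B; Z→B.
Player II's best replies: A→Y; B→X; C→W; D→W.
Only (B, X) has each player best-responding; Nash payoffs (6, 7).
Row earns 6 sequentially versus 6 at the Nash outcome: unchanged.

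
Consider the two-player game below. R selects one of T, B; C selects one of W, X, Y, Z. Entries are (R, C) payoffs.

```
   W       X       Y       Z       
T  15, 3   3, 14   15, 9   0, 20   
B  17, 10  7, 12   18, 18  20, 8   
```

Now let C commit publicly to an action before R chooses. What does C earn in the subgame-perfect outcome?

R best-responds to each possible C move:
- W: BR = B, leader payoff 10.
- X: BR = B, leader payoff 12.
- Y: BR = B, leader payoff 18.
- Z: BR = B, leader payoff 8.
Among 10, 12, 18, 8, the best is 18 at Y. Subgame-perfect outcome: (B, Y) with payoffs (18, 18).

18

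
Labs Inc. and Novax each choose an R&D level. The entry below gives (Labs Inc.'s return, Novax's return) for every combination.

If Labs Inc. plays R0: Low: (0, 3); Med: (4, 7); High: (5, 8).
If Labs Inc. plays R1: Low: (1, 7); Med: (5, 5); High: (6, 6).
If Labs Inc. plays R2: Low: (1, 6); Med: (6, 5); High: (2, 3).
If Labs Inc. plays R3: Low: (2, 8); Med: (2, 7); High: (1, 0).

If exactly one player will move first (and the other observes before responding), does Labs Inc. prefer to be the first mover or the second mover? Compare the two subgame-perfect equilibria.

If Labs Inc. leads: Novax's best replies are R0→High, R1→Low, R2→Low, R3→Low; Labs Inc.'s induced payoffs 5, 1, 1, 2; outcome (R0, High), payoffs (5, 8).
If Novax leads: Labs Inc.'s best replies are Low→R3, Med→R2, High→R1; Novax's induced payoffs 8, 5, 6; outcome (R3, Low), payoffs (2, 8).
Labs Inc. gets 5 moving first and 2 moving second, so Labs Inc. prefers to move first.

first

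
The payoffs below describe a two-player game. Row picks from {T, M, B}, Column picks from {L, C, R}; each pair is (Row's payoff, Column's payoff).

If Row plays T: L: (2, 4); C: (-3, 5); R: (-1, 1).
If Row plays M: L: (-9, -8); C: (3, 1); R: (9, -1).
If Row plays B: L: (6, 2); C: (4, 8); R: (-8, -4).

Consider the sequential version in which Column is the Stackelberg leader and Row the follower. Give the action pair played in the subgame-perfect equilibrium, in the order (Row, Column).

Work backward from Row's decision.
- L → Row plays B (best of 2, -9, 6); Column gets 2.
- C → Row plays B (best of -3, 3, 4); Column gets 8.
- R → Row plays M (best of -1, 9, -8); Column gets -1.
Column's induced payoffs are 2, 8, -1, so Column commits to C. Subgame-perfect outcome: (B, C) with payoffs (4, 8).

(B, C)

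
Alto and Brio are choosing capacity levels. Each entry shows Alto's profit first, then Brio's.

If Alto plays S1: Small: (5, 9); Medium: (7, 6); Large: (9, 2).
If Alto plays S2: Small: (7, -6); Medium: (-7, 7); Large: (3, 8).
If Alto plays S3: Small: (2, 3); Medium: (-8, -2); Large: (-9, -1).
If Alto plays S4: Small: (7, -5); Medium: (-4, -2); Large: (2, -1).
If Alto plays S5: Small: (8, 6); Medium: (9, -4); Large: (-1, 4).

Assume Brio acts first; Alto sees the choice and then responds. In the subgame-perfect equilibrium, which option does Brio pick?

Solve by backward induction (Brio leads).
- Small → Alto plays S5 (best of 5, 7, 2, 7, 8); Brio gets 6.
- Medium → Alto plays S5 (best of 7, -7, -8, -4, 9); Brio gets -4.
- Large → Alto plays S1 (best of 9, 3, -9, 2, -1); Brio gets 2.
Brio's induced payoffs are 6, -4, 2, so Brio commits to Small. Subgame-perfect outcome: (S5, Small) with payoffs (8, 6).

Small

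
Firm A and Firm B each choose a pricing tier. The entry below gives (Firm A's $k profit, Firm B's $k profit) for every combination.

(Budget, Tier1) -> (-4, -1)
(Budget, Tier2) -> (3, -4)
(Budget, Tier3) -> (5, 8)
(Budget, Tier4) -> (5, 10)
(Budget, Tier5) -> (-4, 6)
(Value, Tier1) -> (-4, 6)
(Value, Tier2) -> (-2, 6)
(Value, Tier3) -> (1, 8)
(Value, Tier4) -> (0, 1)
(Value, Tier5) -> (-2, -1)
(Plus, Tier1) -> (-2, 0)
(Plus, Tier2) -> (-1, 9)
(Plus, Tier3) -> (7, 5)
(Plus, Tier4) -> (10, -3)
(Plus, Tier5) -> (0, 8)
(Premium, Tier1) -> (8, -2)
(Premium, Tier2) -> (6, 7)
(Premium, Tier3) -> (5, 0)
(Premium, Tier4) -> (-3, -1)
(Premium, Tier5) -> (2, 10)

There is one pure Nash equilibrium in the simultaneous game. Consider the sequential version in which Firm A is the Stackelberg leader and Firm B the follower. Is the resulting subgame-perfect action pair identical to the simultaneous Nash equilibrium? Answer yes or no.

no

Solve by backward induction (Firm A leads).
- Budget: Firm B compares -1, -4, 8, 10, 6 and picks Tier4; Firm A would get 5.
- Value: Firm B compares 6, 6, 8, 1, -1 and picks Tier3; Firm A would get 1.
- Plus: Firm B compares 0, 9, 5, -3, 8 and picks Tier2; Firm A would get -1.
- Premium: Firm B compares -2, 7, 0, -1, 10 and picks Tier5; Firm A would get 2.
Firm A's induced payoffs are 5, 1, -1, 2, so Firm A commits to Budget. Subgame-perfect outcome: (Budget, Tier4) with payoffs (5, 10).
Under simultaneous play:
Firm A's best replies: Tier1→Premium; Tier2→Premium; Tier3→Plus; Tier4→Plus; Tier5→Premium.
Firm B's best replies: Budget→Tier4; Value→Tier3; Plus→Tier2; Premium→Tier5.
Only (Premium, Tier5) has each player best-responding; Nash payoffs (2, 10).
Sequential outcome (Budget, Tier4) differs from the Nash profile (Premium, Tier5).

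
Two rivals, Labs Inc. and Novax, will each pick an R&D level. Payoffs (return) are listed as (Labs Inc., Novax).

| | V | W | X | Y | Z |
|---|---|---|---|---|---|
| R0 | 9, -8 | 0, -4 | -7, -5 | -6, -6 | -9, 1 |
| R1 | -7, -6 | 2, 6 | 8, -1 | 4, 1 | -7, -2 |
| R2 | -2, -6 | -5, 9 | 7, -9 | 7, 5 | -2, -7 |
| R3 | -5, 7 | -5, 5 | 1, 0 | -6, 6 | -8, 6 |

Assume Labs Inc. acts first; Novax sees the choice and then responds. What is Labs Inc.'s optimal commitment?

Novax best-responds to each possible Labs Inc. move:
- R0: BR = Z, leader payoff -9.
- R1: BR = W, leader payoff 2.
- R2: BR = W, leader payoff -5.
- R3: BR = V, leader payoff -5.
Maximizing over -9, 2, -5, -5, Labs Inc. chooses R1. Subgame-perfect outcome: (R1, W) with payoffs (2, 6).

R1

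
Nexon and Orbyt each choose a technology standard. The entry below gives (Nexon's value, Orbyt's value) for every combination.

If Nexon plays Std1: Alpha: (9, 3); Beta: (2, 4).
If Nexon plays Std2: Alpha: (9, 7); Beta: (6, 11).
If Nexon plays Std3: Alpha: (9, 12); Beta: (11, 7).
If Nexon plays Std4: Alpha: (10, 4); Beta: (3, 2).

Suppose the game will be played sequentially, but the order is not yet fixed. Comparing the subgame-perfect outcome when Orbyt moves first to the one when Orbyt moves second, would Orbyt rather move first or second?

first

If Nexon leads: Orbyt's best replies are Std1→Beta, Std2→Beta, Std3→Alpha, Std4→Alpha; Nexon's induced payoffs 2, 6, 9, 10; outcome (Std4, Alpha), payoffs (10, 4).
If Orbyt leads: Nexon's best replies are Alpha→Std4, Beta→Std3; Orbyt's induced payoffs 4, 7; outcome (Std3, Beta), payoffs (11, 7).
Orbyt gets 7 moving first and 4 moving second, so Orbyt prefers to move first.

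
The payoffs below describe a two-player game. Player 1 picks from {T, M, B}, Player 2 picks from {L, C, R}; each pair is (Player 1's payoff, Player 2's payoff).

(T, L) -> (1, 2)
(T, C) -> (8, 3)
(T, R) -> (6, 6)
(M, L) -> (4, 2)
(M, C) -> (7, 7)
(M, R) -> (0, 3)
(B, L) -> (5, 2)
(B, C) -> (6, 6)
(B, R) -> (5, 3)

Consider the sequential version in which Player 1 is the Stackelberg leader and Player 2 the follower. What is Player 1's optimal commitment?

Backward induction with Player 1 moving first.
- T: Player 2 compares 2, 3, 6 and picks R; Player 1 would get 6.
- M: Player 2 compares 2, 7, 3 and picks C; Player 1 would get 7.
- B: Player 2 compares 2, 6, 3 and picks C; Player 1 would get 6.
Player 1's induced payoffs are 6, 7, 6, so Player 1 commits to M. Subgame-perfect outcome: (M, C) with payoffs (7, 7).

M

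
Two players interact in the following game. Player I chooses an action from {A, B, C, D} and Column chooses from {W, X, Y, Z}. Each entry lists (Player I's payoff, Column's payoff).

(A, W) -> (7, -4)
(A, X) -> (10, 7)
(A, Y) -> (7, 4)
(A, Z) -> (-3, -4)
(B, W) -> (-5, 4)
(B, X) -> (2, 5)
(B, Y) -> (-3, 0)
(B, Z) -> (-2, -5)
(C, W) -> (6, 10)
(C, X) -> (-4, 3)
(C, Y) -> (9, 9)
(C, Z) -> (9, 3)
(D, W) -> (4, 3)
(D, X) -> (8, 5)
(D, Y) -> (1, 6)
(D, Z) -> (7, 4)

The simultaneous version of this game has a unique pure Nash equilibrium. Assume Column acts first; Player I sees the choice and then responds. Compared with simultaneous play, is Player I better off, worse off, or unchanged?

worse off

Work backward from Player I's decision.
- W: BR = A, leader payoff -4.
- X: BR = A, leader payoff 7.
- Y: BR = C, leader payoff 9.
- Z: BR = C, leader payoff 3.
Among -4, 7, 9, 3, the best is 9 at Y. Subgame-perfect outcome: (C, Y) with payoffs (9, 9).
Under simultaneous play:
Player I's best replies: W→A; X→A; Y→C; Z→C.
Column's best replies: A→X; B→X; C→W; D→Y.
The unique mutual best reply is (A, X), giving (10, 7).
Player I earns 9 sequentially versus 10 at the Nash outcome: worse off.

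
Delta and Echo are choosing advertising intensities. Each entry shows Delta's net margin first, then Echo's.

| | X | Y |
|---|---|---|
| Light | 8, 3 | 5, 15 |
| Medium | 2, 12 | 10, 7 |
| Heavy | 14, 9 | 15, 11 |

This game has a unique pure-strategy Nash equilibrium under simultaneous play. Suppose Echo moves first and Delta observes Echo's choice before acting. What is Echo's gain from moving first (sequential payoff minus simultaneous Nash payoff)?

Backward induction with Echo moving first.
- X → Delta plays Heavy (best of 8, 2, 14); Echo gets 9.
- Y → Delta plays Heavy (best of 5, 10, 15); Echo gets 11.
Echo's induced payoffs are 9, 11, so Echo commits to Y. Subgame-perfect outcome: (Heavy, Y) with payoffs (15, 11).
For the simultaneous game, intersect best replies.
Delta's best replies: X→Heavy; Y→Heavy.
Echo's best replies: Light→Y; Medium→X; Heavy→Y.
The unique mutual best reply is (Heavy, Y), giving (15, 11).
Echo's commitment gain: 11 − 11 = 0.

0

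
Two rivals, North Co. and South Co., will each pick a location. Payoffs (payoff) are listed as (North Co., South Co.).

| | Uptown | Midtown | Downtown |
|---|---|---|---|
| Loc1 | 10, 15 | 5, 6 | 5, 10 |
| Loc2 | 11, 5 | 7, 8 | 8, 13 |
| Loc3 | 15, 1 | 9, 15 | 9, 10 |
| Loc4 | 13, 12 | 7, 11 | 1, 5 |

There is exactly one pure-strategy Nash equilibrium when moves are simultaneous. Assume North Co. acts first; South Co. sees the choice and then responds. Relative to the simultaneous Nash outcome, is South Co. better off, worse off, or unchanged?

South Co. best-responds to each possible North Co. move:
- Loc1: BR = Uptown, leader payoff 10.
- Loc2: BR = Downtown, leader payoff 8.
- Loc3: BR = Midtown, leader payoff 9.
- Loc4: BR = Uptown, leader payoff 13.
Maximizing over 10, 8, 9, 13, North Co. chooses Loc4. Subgame-perfect outcome: (Loc4, Uptown) with payoffs (13, 12).
For the simultaneous game, intersect best replies.
North Co.'s best replies: Uptown→Loc3; Midtown→Loc3; Downtown→Loc3.
South Co.'s best replies: Loc1→Uptown; Loc2→Downtown; Loc3→Midtown; Loc4→Uptown.
Only (Loc3, Midtown) has each player best-responding; Nash payoffs (9, 15).
South Co. earns 12 sequentially versus 15 at the Nash outcome: worse off.

worse off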